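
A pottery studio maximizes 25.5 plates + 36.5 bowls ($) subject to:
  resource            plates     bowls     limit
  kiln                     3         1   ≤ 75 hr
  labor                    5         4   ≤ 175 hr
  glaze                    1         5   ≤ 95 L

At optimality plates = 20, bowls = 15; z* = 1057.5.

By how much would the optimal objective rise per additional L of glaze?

6

Binding: kiln and glaze. Non-binding: labor (15 unused).
By complementary slackness, y = 0 for the non-binding constraint.
Dual feasibility on the basic columns requires 3·y_kiln + 1·y_glaze = 25.5, 1·y_kiln + 5·y_glaze = 36.5.
Solving: y_kiln = 6.5, y_glaze = 6.
Shadow price of glaze = 6.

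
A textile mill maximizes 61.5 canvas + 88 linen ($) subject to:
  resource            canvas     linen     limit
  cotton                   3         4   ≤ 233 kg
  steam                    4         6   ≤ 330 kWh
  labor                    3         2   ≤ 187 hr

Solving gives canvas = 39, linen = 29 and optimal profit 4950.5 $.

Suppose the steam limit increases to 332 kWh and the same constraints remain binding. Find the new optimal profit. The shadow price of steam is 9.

4968.5

Δb = 2, so new z* = 4950.5 + (9)·(2) = 4950.5 + 18 = 4968.5.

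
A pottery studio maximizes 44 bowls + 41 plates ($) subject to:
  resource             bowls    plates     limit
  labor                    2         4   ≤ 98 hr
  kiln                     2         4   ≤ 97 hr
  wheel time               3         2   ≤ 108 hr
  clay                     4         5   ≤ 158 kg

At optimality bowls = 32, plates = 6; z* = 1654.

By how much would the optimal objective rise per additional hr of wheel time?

8

Binding: wheel time and clay. Non-binding: labor (10 unused), kiln (9 unused).
Since labor, kiln are not tight, their duals are 0.
From A_Bᵀ y = c: 3·y_wheel time + 4·y_clay = 44; 2·y_wheel time + 5·y_clay = 41.
This yields shadow prices y_wheel time = 8, y_clay = 5.
Shadow price of wheel time = 8.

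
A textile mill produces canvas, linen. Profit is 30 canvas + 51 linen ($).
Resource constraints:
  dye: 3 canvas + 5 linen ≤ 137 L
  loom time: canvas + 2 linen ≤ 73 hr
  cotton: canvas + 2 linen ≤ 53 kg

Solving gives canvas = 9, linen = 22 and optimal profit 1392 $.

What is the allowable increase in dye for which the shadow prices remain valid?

Binding constraints: dye, cotton. The basis is B = [[3,5],[1,2]] with det 1.
Per unit increase in dye, x* moves by d = (2, -1).
The basis stays optimal until linen reaches 0; allowable increase = 22 L.

22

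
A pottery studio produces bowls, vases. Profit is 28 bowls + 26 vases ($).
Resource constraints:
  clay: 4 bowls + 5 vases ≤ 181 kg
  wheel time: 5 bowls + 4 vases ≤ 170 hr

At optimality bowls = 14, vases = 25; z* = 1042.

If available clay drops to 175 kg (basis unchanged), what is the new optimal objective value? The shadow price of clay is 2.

1030

Δb = -6, so new z* = 1042 + (2)·(-6) = 1042 − 12 = 1030.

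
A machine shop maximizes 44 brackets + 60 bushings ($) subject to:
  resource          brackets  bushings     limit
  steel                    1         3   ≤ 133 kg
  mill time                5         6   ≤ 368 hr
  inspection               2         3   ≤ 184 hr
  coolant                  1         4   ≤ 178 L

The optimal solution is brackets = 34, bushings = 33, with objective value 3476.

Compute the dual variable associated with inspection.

0

At the optimum: steel uses 133 of 133 (binding); mill time uses 368 of 368 (binding); inspection uses 167 of 184 (slack = 17); coolant uses 166 of 178 (slack = 12).
Slack constraints have shadow price 0 (complementary slackness).
Dual feasibility on the basic columns requires 1·y_steel + 5·y_mill time = 44, 3·y_steel + 6·y_mill time = 60.
→ y_steel = 4 and y_mill time = 8.
Shadow price of inspection = 0.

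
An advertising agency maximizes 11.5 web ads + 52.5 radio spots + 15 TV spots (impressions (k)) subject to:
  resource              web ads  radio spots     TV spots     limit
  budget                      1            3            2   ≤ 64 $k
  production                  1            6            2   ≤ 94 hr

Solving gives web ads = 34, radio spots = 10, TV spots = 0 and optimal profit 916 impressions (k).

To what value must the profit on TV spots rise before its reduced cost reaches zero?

Check each constraint at x*: budget 64/64 (tight); production 94/94 (tight).
The binding rows give the dual system: 1·y_budget + 1·y_production = 11.5 and 3·y_budget + 6·y_production = 52.5.
Solving: y_budget = 5.5, y_production = 6.
TV spots enters the basis when its profit ≥ yᵀa₃ = 5.5·2 + 6·2 = 23.

23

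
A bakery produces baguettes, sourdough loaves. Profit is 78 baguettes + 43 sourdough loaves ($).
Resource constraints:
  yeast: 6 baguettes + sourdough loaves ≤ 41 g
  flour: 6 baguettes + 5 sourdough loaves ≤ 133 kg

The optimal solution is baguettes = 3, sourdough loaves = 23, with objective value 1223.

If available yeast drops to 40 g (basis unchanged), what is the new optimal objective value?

1217.5

Check each constraint at x*: yeast 41/41 (tight); flour 133/133 (tight).
From A_Bᵀ y = c: 6·y_yeast + 6·y_flour = 78; 1·y_yeast + 5·y_flour = 43.
→ y_yeast = 5.5 and y_flour = 7.5.
Δz = y_yeast·Δb = 5.5 × (-1) = -5.5, so new z* = 1223 − 5.5 = 1217.5.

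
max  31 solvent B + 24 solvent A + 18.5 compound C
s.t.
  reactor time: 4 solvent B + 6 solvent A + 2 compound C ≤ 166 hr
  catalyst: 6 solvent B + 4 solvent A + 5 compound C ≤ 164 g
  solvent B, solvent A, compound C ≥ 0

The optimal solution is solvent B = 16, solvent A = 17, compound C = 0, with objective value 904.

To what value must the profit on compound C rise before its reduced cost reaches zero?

24.5

Check each constraint at x*: reactor time 166/166 (tight); catalyst 164/164 (tight).
Dual feasibility on the basic columns requires 4·y_reactor time + 6·y_catalyst = 31, 6·y_reactor time + 4·y_catalyst = 24.
Solving: y_reactor time = 1, y_catalyst = 4.5.
compound C enters the basis when its profit ≥ yᵀa₃ = 1·2 + 4.5·5 = 24.5.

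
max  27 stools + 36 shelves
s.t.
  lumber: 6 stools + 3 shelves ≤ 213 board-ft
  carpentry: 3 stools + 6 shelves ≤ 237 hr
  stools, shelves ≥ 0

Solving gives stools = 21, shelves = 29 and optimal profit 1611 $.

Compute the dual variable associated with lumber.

Check each constraint at x*: lumber 213/213 (tight); carpentry 237/237 (tight).
The binding rows give the dual system: 6·y_lumber + 3·y_carpentry = 27 and 3·y_lumber + 6·y_carpentry = 36.
→ y_lumber = 2 and y_carpentry = 5.
Shadow price of lumber = 2.

2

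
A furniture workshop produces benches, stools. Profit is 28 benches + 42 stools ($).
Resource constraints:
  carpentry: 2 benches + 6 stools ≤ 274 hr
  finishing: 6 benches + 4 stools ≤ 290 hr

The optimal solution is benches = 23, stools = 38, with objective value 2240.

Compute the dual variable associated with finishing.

At the optimum: carpentry uses 274 of 274 (binding); finishing uses 290 of 290 (binding).
From A_Bᵀ y = c: 2·y_carpentry + 6·y_finishing = 28; 6·y_carpentry + 4·y_finishing = 42.
This yields shadow prices y_carpentry = 5, y_finishing = 3.
Shadow price of finishing = 3.

3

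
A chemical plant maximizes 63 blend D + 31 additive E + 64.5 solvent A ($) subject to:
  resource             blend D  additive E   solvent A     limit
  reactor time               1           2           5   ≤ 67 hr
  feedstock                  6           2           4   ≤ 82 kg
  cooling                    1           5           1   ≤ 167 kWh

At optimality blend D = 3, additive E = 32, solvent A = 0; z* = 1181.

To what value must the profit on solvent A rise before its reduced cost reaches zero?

Check each constraint at x*: reactor time 67/67 (tight); feedstock 82/82 (tight); cooling 163/167 (slack 4).
Since cooling is not tight, its dual is 0.
The binding rows give the dual system: 1·y_reactor time + 6·y_feedstock = 63 and 2·y_reactor time + 2·y_feedstock = 31.
This yields shadow prices y_reactor time = 6, y_feedstock = 9.5.
solvent A enters the basis when its profit ≥ yᵀa₃ = 6·5 + 9.5·4 = 68.

68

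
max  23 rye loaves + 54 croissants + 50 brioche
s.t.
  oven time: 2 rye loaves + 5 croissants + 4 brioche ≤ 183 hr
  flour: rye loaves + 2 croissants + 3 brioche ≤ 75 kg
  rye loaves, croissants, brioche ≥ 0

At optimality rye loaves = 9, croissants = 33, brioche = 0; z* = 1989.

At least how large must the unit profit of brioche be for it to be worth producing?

Check each constraint at x*: oven time 183/183 (tight); flour 75/75 (tight).
The binding rows give the dual system: 2·y_oven time + 1·y_flour = 23 and 5·y_oven time + 2·y_flour = 54.
This yields shadow prices y_oven time = 8, y_flour = 7.
brioche enters the basis when its profit ≥ yᵀa₃ = 8·4 + 7·3 = 53.

53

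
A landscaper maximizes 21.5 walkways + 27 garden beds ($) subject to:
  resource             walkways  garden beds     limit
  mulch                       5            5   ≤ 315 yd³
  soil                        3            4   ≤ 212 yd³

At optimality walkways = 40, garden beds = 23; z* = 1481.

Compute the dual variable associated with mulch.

Check each constraint at x*: mulch 315/315 (tight); soil 212/212 (tight).
From A_Bᵀ y = c: 5·y_mulch + 3·y_soil = 21.5; 5·y_mulch + 4·y_soil = 27.
→ y_mulch = 1 and y_soil = 5.5.
Shadow price of mulch = 1.

1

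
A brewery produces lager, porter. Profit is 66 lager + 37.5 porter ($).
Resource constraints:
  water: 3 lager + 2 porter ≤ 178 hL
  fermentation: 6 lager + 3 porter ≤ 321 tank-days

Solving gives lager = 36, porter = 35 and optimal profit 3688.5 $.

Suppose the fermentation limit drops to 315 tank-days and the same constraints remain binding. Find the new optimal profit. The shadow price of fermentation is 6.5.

Δb = -6, so new z* = 3688.5 + (6.5)·(-6) = 3688.5 − 39 = 3649.5.

3649.5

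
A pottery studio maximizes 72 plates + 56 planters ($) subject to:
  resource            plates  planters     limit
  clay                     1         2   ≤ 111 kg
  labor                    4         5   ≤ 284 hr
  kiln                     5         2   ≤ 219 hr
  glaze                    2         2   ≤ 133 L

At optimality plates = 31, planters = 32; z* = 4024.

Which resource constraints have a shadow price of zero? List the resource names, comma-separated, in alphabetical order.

clay: 95/111 (slack 16)
labor: 284/284 (binding)
kiln: 219/219 (binding)
glaze: 126/133 (slack 7)
By complementary slackness, a constraint with positive slack has shadow price 0 → clay, glaze.

clay, glaze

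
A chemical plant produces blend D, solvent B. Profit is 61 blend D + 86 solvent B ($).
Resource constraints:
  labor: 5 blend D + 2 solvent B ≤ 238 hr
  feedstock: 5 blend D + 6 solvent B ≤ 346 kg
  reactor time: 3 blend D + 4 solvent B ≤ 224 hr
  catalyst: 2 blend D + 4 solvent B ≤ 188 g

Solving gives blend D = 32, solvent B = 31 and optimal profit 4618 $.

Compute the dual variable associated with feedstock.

At the optimum: labor uses 222 of 238 (slack = 16); feedstock uses 346 of 346 (binding); reactor time uses 220 of 224 (slack = 4); catalyst uses 188 of 188 (binding).
Slack constraints have shadow price 0 (complementary slackness).
Dual feasibility on the basic columns requires 5·y_feedstock + 2·y_catalyst = 61, 6·y_feedstock + 4·y_catalyst = 86.
Solving: y_feedstock = 9, y_catalyst = 8.
Shadow price of feedstock = 9.

9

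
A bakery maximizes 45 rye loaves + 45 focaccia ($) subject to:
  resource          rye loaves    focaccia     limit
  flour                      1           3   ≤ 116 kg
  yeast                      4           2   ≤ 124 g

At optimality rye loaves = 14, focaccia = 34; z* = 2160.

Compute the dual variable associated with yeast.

9

At the optimum: flour uses 116 of 116 (binding); yeast uses 124 of 124 (binding).
The binding rows give the dual system: 1·y_flour + 4·y_yeast = 45 and 3·y_flour + 2·y_yeast = 45.
This yields shadow prices y_flour = 9, y_yeast = 9.
Shadow price of yeast = 9.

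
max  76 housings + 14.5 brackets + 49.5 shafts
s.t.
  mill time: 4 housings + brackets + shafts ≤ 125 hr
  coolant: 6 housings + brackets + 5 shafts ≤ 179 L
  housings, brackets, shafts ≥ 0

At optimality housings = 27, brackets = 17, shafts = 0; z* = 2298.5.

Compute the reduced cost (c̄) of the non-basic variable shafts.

Both mill time and coolant are binding at x*.
From A_Bᵀ y = c: 4·y_mill time + 6·y_coolant = 76; 1·y_mill time + 1·y_coolant = 14.5.
→ y_mill time = 5.5 and y_coolant = 9.
Reduced cost of shafts: c₃ − yᵀa₃ = 49.5 − (5.5·1 + 9·5) = 49.5 − 50.5 = -1.

-1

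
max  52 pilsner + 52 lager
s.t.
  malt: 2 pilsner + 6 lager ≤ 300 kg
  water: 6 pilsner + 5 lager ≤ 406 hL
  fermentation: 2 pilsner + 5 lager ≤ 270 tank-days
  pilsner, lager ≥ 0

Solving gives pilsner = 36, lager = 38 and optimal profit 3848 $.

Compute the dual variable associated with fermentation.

0

Check each constraint at x*: malt 300/300 (tight); water 406/406 (tight); fermentation 262/270 (slack 8).
By complementary slackness, y = 0 for the non-binding constraint.
Dual feasibility on the basic columns requires 2·y_malt + 6·y_water = 52, 6·y_malt + 5·y_water = 52.
Solving: y_malt = 2, y_water = 8.
Shadow price of fermentation = 0.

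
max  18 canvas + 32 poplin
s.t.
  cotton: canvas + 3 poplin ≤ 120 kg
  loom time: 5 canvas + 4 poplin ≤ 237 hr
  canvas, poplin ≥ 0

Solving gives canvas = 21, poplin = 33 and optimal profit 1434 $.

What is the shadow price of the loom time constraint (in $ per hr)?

Check each constraint at x*: cotton 120/120 (tight); loom time 237/237 (tight).
Dual feasibility on the basic columns requires 1·y_cotton + 5·y_loom time = 18, 3·y_cotton + 4·y_loom time = 32.
This yields shadow prices y_cotton = 8, y_loom time = 2.
Shadow price of loom time = 2.

2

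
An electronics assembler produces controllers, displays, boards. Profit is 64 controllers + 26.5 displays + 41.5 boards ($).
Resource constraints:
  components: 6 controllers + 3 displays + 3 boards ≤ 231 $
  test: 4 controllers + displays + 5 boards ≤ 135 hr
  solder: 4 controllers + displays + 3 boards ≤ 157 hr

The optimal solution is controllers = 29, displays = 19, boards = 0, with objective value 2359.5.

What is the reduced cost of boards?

-7

Binding: components and test. Non-binding: solder (22 unused).
Since solder is not tight, its dual is 0.
Dual feasibility on the basic columns requires 6·y_components + 4·y_test = 64, 3·y_components + 1·y_test = 26.5.
→ y_components = 7 and y_test = 5.5.
Reduced cost of boards: c₃ − yᵀa₃ = 41.5 − (7·3 + 5.5·5) = 41.5 − 48.5 = -7.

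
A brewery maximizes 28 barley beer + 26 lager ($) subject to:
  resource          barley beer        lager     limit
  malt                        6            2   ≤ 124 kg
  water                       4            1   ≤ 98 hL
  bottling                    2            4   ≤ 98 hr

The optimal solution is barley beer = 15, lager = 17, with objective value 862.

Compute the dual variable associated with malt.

3

At the optimum: malt uses 124 of 124 (binding); water uses 77 of 98 (slack = 21); bottling uses 98 of 98 (binding).
Since water is not tight, its dual is 0.
The binding rows give the dual system: 6·y_malt + 2·y_bottling = 28 and 2·y_malt + 4·y_bottling = 26.
Solving: y_malt = 3, y_bottling = 5.
Shadow price of malt = 3.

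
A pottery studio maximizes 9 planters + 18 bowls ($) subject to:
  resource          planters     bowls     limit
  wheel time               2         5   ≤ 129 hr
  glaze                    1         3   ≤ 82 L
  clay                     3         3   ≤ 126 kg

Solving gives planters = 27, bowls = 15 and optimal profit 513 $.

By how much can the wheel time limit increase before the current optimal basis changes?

Binding constraints: wheel time, clay. The basis is B = [[2,5],[3,3]] with det -9.
Per unit increase in wheel time, x* moves by d = (-0.3333, 0.3333).
The basis stays optimal until glaze becomes binding; allowable increase = 15 hr.

15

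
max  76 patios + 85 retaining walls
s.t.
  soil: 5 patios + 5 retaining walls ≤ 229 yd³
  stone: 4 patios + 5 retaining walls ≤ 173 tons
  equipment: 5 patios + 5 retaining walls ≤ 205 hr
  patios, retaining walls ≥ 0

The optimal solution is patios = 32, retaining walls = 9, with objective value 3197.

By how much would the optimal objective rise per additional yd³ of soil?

Binding: stone and equipment. Non-binding: soil (24 unused).
Since soil is not tight, its dual is 0.
Dual feasibility on the basic columns requires 4·y_stone + 5·y_equipment = 76, 5·y_stone + 5·y_equipment = 85.
→ y_stone = 9 and y_equipment = 8.
Shadow price of soil = 0.

0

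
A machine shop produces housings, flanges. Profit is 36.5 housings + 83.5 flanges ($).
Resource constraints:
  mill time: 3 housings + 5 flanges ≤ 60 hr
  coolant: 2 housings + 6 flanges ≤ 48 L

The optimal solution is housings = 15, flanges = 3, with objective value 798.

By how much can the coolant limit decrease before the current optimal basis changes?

8

Binding constraints: mill time, coolant. The basis is B = [[3,5],[2,6]] with det 8.
Per unit decrease in coolant, x* moves by d = (0.625, -0.375).
The basis stays optimal until flanges reaches 0; allowable decrease = 8 L.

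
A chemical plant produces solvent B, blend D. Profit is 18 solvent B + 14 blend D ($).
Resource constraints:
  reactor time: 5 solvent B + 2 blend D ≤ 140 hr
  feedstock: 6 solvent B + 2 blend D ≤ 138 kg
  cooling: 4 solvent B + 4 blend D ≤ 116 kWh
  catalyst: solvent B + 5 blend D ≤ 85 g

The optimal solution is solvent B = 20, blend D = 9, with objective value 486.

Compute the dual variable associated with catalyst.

At the optimum: reactor time uses 118 of 140 (slack = 22); feedstock uses 138 of 138 (binding); cooling uses 116 of 116 (binding); catalyst uses 65 of 85 (slack = 20).
Since reactor time, catalyst are not tight, their duals are 0.
The binding rows give the dual system: 6·y_feedstock + 4·y_cooling = 18 and 2·y_feedstock + 4·y_cooling = 14.
Solving: y_feedstock = 1, y_cooling = 3.
Shadow price of catalyst = 0.

0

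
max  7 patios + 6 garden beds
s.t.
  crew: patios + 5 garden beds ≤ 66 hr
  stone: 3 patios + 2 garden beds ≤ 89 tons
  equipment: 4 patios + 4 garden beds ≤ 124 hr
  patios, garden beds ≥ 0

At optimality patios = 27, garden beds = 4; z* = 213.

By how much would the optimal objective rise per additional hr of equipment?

1

Check each constraint at x*: crew 47/66 (slack 19); stone 89/89 (tight); equipment 124/124 (tight).
Since crew is not tight, its dual is 0.
Dual feasibility on the basic columns requires 3·y_stone + 4·y_equipment = 7, 2·y_stone + 4·y_equipment = 6.
→ y_stone = 1 and y_equipment = 1.
Shadow price of equipment = 1.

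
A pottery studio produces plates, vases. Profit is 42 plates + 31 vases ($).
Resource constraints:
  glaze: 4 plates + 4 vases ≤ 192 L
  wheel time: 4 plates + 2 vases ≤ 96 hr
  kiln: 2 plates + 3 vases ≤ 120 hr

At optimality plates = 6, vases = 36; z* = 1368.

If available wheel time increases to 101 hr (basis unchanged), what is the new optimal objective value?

At the optimum: glaze uses 168 of 192 (slack = 24); wheel time uses 96 of 96 (binding); kiln uses 120 of 120 (binding).
By complementary slackness, y = 0 for the non-binding constraint.
From A_Bᵀ y = c: 4·y_wheel time + 2·y_kiln = 42; 2·y_wheel time + 3·y_kiln = 31.
Solving: y_wheel time = 8, y_kiln = 5.
Δz = y_wheel time·Δb = 8 × (5) = 40, so new z* = 1368 + 40 = 1408.

1408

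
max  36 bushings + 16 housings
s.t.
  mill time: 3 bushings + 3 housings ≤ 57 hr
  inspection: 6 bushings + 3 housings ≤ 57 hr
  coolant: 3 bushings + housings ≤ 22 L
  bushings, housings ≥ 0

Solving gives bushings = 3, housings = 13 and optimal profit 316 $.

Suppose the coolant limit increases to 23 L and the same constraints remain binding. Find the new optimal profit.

At the optimum: mill time uses 48 of 57 (slack = 9); inspection uses 57 of 57 (binding); coolant uses 22 of 22 (binding).
By complementary slackness, y = 0 for the non-binding constraint.
From A_Bᵀ y = c: 6·y_inspection + 3·y_coolant = 36; 3·y_inspection + 1·y_coolant = 16.
This yields shadow prices y_inspection = 4, y_coolant = 4.
Δz = y_coolant·Δb = 4 × (1) = 4, so new z* = 316 + 4 = 320.

320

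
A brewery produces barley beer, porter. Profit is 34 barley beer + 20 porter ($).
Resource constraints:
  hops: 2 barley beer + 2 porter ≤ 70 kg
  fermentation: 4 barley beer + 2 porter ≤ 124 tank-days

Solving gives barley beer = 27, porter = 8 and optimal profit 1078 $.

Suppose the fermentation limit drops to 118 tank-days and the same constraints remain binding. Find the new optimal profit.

1036

Check each constraint at x*: hops 70/70 (tight); fermentation 124/124 (tight).
Dual feasibility on the basic columns requires 2·y_hops + 4·y_fermentation = 34, 2·y_hops + 2·y_fermentation = 20.
→ y_hops = 3 and y_fermentation = 7.
Δz = y_fermentation·Δb = 7 × (-6) = -42, so new z* = 1078 − 42 = 1036.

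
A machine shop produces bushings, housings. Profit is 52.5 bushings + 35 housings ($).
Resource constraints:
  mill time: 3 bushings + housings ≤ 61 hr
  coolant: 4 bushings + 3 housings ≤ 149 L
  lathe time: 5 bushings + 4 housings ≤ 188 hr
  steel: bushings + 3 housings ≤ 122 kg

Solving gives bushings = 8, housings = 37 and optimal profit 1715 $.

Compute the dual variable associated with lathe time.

At the optimum: mill time uses 61 of 61 (binding); coolant uses 143 of 149 (slack = 6); lathe time uses 188 of 188 (binding); steel uses 119 of 122 (slack = 3).
Since coolant, steel are not tight, their duals are 0.
The binding rows give the dual system: 3·y_mill time + 5·y_lathe time = 52.5 and 1·y_mill time + 4·y_lathe time = 35.
→ y_mill time = 5 and y_lathe time = 7.5.
Shadow price of lathe time = 7.5.

7.5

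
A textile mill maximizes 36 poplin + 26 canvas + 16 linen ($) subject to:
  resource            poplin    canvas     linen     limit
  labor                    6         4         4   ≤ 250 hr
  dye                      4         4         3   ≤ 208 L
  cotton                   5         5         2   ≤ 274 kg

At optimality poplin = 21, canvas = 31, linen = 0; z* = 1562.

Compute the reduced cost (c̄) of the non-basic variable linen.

Binding: labor and dye. Non-binding: cotton (14 unused).
By complementary slackness, y = 0 for the non-binding constraint.
The binding rows give the dual system: 6·y_labor + 4·y_dye = 36 and 4·y_labor + 4·y_dye = 26.
This yields shadow prices y_labor = 5, y_dye = 1.5.
Reduced cost of linen: c₃ − yᵀa₃ = 16 − (5·4 + 1.5·3) = 16 − 24.5 = -8.5.

-8.5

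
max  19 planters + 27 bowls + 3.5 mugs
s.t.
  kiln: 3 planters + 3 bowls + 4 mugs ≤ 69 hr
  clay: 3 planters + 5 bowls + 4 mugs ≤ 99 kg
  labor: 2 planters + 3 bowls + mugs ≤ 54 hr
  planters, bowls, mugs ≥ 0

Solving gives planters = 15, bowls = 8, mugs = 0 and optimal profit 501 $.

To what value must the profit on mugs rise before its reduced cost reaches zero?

Check each constraint at x*: kiln 69/69 (tight); clay 85/99 (slack 14); labor 54/54 (tight).
By complementary slackness, y = 0 for the non-binding constraint.
The binding rows give the dual system: 3·y_kiln + 2·y_labor = 19 and 3·y_kiln + 3·y_labor = 27.
This yields shadow prices y_kiln = 1, y_labor = 8.
mugs enters the basis when its profit ≥ yᵀa₃ = 1·4 + 8·1 = 12.

12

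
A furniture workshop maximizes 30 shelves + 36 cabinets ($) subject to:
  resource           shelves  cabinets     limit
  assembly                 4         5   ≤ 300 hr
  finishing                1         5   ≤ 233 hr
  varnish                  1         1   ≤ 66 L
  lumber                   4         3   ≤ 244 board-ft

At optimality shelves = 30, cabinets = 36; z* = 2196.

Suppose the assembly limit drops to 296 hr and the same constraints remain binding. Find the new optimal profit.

2172

Binding: assembly and varnish. Non-binding: finishing (23 unused), lumber (16 unused).
Slack constraints have shadow price 0 (complementary slackness).
The binding rows give the dual system: 4·y_assembly + 1·y_varnish = 30 and 5·y_assembly + 1·y_varnish = 36.
Solving: y_assembly = 6, y_varnish = 6.
Δz = y_assembly·Δb = 6 × (-4) = -24, so new z* = 2196 − 24 = 2172.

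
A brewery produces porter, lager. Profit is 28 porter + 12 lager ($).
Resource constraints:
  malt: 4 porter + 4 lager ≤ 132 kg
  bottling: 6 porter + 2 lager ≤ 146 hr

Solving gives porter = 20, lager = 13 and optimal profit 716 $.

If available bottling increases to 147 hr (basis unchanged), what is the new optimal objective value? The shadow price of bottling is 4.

Δb = 1, so new z* = 716 + (4)·(1) = 716 + 4 = 720.

720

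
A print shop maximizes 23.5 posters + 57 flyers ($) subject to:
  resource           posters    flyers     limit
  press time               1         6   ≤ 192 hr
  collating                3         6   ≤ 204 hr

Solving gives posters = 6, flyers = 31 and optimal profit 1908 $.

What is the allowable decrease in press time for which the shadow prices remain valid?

Binding constraints: press time, collating. The basis is B = [[1,6],[3,6]] with det -12.
Per unit decrease in press time, x* moves by d = (0.5, -0.25).
The basis stays optimal until flyers reaches 0; allowable decrease = 124 hr.

124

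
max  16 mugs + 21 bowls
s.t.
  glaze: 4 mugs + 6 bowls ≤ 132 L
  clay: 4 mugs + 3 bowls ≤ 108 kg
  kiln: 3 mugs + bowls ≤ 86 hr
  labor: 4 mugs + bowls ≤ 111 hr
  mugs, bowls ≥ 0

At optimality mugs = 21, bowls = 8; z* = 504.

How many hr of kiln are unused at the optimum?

15

kiln used = 3·21 + 1·8 = 71; slack = 86 − 71 = 15.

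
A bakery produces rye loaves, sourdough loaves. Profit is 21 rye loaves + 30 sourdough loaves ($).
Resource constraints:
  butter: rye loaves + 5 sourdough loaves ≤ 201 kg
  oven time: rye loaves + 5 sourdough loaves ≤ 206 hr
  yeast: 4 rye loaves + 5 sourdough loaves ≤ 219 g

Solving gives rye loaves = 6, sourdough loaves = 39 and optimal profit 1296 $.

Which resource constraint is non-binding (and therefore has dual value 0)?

butter: 201/201 (binding)
oven time: 201/206 (slack 5)
yeast: 219/219 (binding)
By complementary slackness, a constraint with positive slack has shadow price 0 → oven time.

oven time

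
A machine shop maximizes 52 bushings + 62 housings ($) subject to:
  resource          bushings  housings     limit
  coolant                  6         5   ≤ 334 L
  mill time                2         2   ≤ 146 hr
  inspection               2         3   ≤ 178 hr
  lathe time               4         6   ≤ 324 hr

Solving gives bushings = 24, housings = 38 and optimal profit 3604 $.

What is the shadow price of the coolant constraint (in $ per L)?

4

Check each constraint at x*: coolant 334/334 (tight); mill time 124/146 (slack 22); inspection 162/178 (slack 16); lathe time 324/324 (tight).
By complementary slackness, y = 0 for the non-binding constraints.
The binding rows give the dual system: 6·y_coolant + 4·y_lathe time = 52 and 5·y_coolant + 6·y_lathe time = 62.
→ y_coolant = 4 and y_lathe time = 7.
Shadow price of coolant = 4.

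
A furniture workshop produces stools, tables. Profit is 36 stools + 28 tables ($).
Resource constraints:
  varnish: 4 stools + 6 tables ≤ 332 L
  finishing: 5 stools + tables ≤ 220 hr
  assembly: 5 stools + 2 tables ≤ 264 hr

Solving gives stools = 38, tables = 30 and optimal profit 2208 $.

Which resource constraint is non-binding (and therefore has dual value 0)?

varnish: 332/332 (binding)
finishing: 220/220 (binding)
assembly: 250/264 (slack 14)
By complementary slackness, a constraint with positive slack has shadow price 0 → assembly.

assembly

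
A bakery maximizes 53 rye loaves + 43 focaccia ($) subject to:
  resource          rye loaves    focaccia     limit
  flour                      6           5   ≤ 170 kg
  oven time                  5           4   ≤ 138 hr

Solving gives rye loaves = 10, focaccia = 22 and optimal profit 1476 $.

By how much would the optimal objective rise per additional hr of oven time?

Both flour and oven time are binding at x*.
From A_Bᵀ y = c: 6·y_flour + 5·y_oven time = 53; 5·y_flour + 4·y_oven time = 43.
This yields shadow prices y_flour = 3, y_oven time = 7.
Shadow price of oven time = 7.

7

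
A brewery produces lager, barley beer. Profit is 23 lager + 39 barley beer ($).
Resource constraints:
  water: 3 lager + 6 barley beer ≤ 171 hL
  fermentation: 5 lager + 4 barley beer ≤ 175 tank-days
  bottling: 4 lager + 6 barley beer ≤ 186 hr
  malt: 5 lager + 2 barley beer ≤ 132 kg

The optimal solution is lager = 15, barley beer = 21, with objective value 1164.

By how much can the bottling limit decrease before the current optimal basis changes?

15

Binding constraints: water, bottling. The basis is B = [[3,6],[4,6]] with det -6.
Per unit decrease in bottling, x* moves by d = (-1, 0.5).
The basis stays optimal until lager reaches 0; allowable decrease = 15 hr.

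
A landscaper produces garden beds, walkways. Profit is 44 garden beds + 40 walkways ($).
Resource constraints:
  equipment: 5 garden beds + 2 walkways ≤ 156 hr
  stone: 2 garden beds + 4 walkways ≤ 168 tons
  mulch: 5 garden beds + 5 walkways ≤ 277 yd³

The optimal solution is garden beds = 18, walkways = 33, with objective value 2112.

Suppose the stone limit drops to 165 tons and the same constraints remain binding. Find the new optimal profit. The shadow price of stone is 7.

2091

Δb = -3, so new z* = 2112 + (7)·(-3) = 2112 − 21 = 2091.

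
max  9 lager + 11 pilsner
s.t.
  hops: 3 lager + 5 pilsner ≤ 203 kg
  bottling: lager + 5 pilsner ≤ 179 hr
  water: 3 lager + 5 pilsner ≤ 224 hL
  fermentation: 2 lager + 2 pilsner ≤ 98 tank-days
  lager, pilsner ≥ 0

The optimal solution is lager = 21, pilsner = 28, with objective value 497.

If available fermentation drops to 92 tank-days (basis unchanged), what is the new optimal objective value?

479

At the optimum: hops uses 203 of 203 (binding); bottling uses 161 of 179 (slack = 18); water uses 203 of 224 (slack = 21); fermentation uses 98 of 98 (binding).
By complementary slackness, y = 0 for the non-binding constraints.
From A_Bᵀ y = c: 3·y_hops + 2·y_fermentation = 9; 5·y_hops + 2·y_fermentation = 11.
This yields shadow prices y_hops = 1, y_fermentation = 3.
Δz = y_fermentation·Δb = 3 × (-6) = -18, so new z* = 497 − 18 = 479.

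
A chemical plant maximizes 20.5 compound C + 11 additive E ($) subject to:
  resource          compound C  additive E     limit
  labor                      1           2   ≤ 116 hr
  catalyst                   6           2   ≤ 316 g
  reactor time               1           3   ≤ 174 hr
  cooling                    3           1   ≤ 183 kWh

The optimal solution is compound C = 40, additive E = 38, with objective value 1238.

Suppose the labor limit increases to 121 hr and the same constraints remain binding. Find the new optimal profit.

Binding: labor and catalyst. Non-binding: reactor time (20 unused), cooling (25 unused).
By complementary slackness, y = 0 for the non-binding constraints.
The binding rows give the dual system: 1·y_labor + 6·y_catalyst = 20.5 and 2·y_labor + 2·y_catalyst = 11.
Solving: y_labor = 2.5, y_catalyst = 3.
Δz = y_labor·Δb = 2.5 × (5) = 12.5, so new z* = 1238 + 12.5 = 1250.5.

1250.5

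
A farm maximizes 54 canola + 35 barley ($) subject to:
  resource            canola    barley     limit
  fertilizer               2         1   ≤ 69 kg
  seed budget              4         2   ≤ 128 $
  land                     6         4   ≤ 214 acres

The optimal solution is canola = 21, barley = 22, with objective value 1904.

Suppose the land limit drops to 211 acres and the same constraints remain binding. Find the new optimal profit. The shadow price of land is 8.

1880

Δb = -3, so new z* = 1904 + (8)·(-3) = 1904 − 24 = 1880.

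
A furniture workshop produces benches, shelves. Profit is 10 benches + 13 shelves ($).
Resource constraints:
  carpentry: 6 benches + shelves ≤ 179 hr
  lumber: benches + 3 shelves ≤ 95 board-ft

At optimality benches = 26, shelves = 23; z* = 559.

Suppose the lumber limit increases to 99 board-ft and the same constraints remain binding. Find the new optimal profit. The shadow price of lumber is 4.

575

Δb = 4, so new z* = 559 + (4)·(4) = 559 + 16 = 575.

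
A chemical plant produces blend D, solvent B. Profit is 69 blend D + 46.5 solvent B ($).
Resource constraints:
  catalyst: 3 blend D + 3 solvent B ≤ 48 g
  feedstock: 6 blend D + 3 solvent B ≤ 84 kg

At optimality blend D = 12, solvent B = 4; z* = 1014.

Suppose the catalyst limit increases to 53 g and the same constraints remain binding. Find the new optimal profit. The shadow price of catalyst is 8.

Δb = 5, so new z* = 1014 + (8)·(5) = 1014 + 40 = 1054.

1054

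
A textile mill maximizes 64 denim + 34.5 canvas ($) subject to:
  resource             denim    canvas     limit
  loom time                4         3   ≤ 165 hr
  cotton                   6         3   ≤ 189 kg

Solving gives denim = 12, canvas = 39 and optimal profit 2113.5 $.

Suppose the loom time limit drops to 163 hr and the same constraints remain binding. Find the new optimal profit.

Check each constraint at x*: loom time 165/165 (tight); cotton 189/189 (tight).
Dual feasibility on the basic columns requires 4·y_loom time + 6·y_cotton = 64, 3·y_loom time + 3·y_cotton = 34.5.
Solving: y_loom time = 2.5, y_cotton = 9.
Δz = y_loom time·Δb = 2.5 × (-2) = -5, so new z* = 2113.5 − 5 = 2108.5.

2108.5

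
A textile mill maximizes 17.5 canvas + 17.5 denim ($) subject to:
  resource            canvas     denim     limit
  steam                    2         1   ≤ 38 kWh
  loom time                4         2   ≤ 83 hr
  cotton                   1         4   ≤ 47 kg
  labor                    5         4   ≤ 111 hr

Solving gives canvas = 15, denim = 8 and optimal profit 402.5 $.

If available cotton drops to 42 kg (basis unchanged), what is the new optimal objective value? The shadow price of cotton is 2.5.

390

Δb = -5, so new z* = 402.5 + (2.5)·(-5) = 402.5 − 12.5 = 390.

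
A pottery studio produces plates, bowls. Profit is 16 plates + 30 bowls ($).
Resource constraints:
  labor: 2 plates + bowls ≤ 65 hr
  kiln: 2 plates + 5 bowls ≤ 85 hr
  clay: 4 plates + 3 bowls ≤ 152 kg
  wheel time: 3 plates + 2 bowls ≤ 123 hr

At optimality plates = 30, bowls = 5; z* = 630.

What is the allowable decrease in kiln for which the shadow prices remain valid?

Binding constraints: labor, kiln. The basis is B = [[2,1],[2,5]] with det 8.
Per unit decrease in kiln, x* moves by d = (0.125, -0.25).
The basis stays optimal until bowls reaches 0; allowable decrease = 20 hr.

20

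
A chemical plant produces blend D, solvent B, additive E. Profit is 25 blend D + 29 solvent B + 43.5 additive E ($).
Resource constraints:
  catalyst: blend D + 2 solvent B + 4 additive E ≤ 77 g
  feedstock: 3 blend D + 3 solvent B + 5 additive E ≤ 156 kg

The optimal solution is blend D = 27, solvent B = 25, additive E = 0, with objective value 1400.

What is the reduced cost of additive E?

Both catalyst and feedstock are binding at x*.
From A_Bᵀ y = c: 1·y_catalyst + 3·y_feedstock = 25; 2·y_catalyst + 3·y_feedstock = 29.
This yields shadow prices y_catalyst = 4, y_feedstock = 7.
Reduced cost of additive E: c₃ − yᵀa₃ = 43.5 − (4·4 + 7·5) = 43.5 − 51 = -7.5.

-7.5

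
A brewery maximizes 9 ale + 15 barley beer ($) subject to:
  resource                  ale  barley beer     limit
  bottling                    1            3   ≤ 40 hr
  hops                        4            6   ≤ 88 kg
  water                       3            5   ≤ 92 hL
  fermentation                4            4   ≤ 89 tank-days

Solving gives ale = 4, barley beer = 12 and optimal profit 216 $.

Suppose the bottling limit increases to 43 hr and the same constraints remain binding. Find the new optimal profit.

Check each constraint at x*: bottling 40/40 (tight); hops 88/88 (tight); water 72/92 (slack 20); fermentation 64/89 (slack 25).
Since water, fermentation are not tight, their duals are 0.
Dual feasibility on the basic columns requires 1·y_bottling + 4·y_hops = 9, 3·y_bottling + 6·y_hops = 15.
→ y_bottling = 1 and y_hops = 2.
Δz = y_bottling·Δb = 1 × (3) = 3, so new z* = 216 + 3 = 219.

219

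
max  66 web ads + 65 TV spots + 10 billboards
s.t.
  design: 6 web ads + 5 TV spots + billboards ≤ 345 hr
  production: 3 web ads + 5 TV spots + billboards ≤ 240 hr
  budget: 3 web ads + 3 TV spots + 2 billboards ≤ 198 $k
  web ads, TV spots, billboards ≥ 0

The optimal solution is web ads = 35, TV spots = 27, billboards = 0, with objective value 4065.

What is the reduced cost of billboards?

-3

Check each constraint at x*: design 345/345 (tight); production 240/240 (tight); budget 186/198 (slack 12).
Slack constraints have shadow price 0 (complementary slackness).
From A_Bᵀ y = c: 6·y_design + 3·y_production = 66; 5·y_design + 5·y_production = 65.
→ y_design = 9 and y_production = 4.
Reduced cost of billboards: c₃ − yᵀa₃ = 10 − (9·1 + 4·1) = 10 − 13 = -3.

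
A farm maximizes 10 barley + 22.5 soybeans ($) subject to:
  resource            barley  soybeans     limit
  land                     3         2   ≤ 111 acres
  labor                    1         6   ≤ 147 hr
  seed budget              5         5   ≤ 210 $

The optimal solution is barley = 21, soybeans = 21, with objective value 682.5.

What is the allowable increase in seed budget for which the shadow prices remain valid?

Binding constraints: labor, seed budget. The basis is B = [[1,6],[5,5]] with det -25.
Per unit increase in seed budget, x* moves by d = (0.24, -0.04).
The basis stays optimal until land becomes binding; allowable increase = 9.375 $.

9.375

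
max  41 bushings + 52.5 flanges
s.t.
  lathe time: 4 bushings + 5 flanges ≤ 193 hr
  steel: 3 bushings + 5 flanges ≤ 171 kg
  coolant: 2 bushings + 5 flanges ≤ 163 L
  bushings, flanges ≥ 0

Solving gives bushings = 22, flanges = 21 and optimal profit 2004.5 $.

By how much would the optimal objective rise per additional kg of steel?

1

Binding: lathe time and steel. Non-binding: coolant (14 unused).
By complementary slackness, y = 0 for the non-binding constraint.
From A_Bᵀ y = c: 4·y_lathe time + 3·y_steel = 41; 5·y_lathe time + 5·y_steel = 52.5.
Solving: y_lathe time = 9.5, y_steel = 1.
Shadow price of steel = 1.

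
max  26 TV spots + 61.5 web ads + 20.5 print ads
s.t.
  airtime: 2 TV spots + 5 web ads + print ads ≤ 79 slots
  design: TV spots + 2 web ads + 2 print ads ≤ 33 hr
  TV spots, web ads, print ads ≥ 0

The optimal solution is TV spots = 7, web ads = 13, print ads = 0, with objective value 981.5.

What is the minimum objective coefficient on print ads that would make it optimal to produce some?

23.5

Both airtime and design are binding at x*.
Dual feasibility on the basic columns requires 2·y_airtime + 1·y_design = 26, 5·y_airtime + 2·y_design = 61.5.
This yields shadow prices y_airtime = 9.5, y_design = 7.
print ads enters the basis when its profit ≥ yᵀa₃ = 9.5·1 + 7·2 = 23.5.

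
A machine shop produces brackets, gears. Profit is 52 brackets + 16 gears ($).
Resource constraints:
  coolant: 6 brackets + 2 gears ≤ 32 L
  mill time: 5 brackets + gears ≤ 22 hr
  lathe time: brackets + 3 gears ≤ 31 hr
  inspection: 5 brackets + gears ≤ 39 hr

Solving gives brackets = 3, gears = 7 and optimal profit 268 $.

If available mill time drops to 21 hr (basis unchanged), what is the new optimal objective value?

Binding: coolant and mill time. Non-binding: lathe time (7 unused), inspection (17 unused).
Since lathe time, inspection are not tight, their duals are 0.
From A_Bᵀ y = c: 6·y_coolant + 5·y_mill time = 52; 2·y_coolant + 1·y_mill time = 16.
This yields shadow prices y_coolant = 7, y_mill time = 2.
Δz = y_mill time·Δb = 2 × (-1) = -2, so new z* = 268 − 2 = 266.

266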